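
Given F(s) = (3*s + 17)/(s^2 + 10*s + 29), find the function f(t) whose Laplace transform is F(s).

Complete the square in the denominator: s^2 + 10*s + 29 = (s + 5)^2 + 2^2.
Split the numerator to match: 3*s + 17 = 3·(s + 5) + 1·2.
Invert each term: 3·(s + 5)/((s + 5)^2 + 4) ↔ 3e^(-5t)cos(2t); 1·2/((s + 5)^2 + 4) ↔ e^(-5t)sin(2t).

f(t) = exp(-5*t)*sin(2*t) + 3*exp(-5*t)*cos(2*t)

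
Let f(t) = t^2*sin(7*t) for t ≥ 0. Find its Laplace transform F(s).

F(s) = 14*(3*s^2 - 49)/(s^2 + 49)^3

L{sin(7t)} = 7/(s^2 + 49).
Then apply L{t^2·g(t)} = (-1)^2 d^2/ds^2[G(s)] with G(s) = 7/(s^2 + 49):
differentiating 2 times and applying the sign gives 14*(3*s^2 - 49)/(s^2 + 49)^3.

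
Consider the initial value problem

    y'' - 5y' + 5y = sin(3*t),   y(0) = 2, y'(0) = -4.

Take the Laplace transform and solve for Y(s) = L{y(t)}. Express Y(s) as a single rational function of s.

Take the Laplace transform of both sides.
Using L{y''} = s^2 Y - s·y(0) - y'(0) and L{y'} = sY - y(0), with y(0) = 2, y'(0) = -4, the left side becomes (s^2 - 5*s + 5)Y - (2*s - 14).
The right side is L{sin(3*t)} = 3/(s^2 + 9).
So (s^2 - 5*s + 5)Y = 3/(s^2 + 9) + (2*s - 14).
Divide through and combine into a single rational function.

Y(s) = (2*s^3 - 14*s^2 + 18*s - 123)/(s^4 - 5*s^3 + 14*s^2 - 45*s + 45)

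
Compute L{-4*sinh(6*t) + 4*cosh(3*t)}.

4*s/(s^2 - 9) - 24/(s^2 - 36)

By linearity of the Laplace transform, transform each term separately.
(-4)·[L{sinh(6t)} = 6/(s^2 - 36)]; (4)·[L{cosh(3t)} = s/(s^2 - 9)].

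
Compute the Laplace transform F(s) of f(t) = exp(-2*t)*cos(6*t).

L{cos(6t)} = s/(s^2 + 36).
By the first shifting theorem, multiplying by e^(-2t) replaces s with s + 2.

F(s) = (s + 2)/((s + 2)^2 + 36)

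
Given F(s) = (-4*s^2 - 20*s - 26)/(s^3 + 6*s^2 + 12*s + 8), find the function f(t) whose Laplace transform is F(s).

f(t) = -t^2*exp(-2*t) - 4*t*exp(-2*t) - 4*exp(-2*t)

Factor the denominator: s^3 + 6*s^2 + 12*s + 8 = (s + 2)^3.
Partial fraction decomposition gives [-4/(s + 2)] + [-4/(s + 2)^2] + [-2/(s + 2)^3].
Invert each term: -4/(s + 2) ↔ -4e^(-2t); -4/(s + 2)^2 ↔ -4t·e^(-2t); -2/(s + 2)^3 ↔ (-1)t^2·e^(-2t).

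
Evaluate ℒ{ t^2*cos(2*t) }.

2*s*(s^2 - 12)/(s^2 + 4)^3

L{cos(2t)} = s/(s^2 + 4).
Then apply L{t^2·g(t)} = (-1)^2 d^2/ds^2[G(s)] with G(s) = s/(s^2 + 4):
differentiating 2 times and applying the sign gives 2*s*(s^2 - 12)/(s^2 + 4)^3.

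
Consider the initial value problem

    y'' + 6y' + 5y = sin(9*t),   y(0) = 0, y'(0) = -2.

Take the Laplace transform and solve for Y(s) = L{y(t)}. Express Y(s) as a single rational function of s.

Take the Laplace transform of both sides.
The derivative rules (L{y''} = s^2 Y - s·y(0) - y'(0) and L{y'} = sY - y(0), with y(0) = 0, y'(0) = -2) turn the left side into (s^2 + 6*s + 5)Y - (-2).
The right side is L{sin(9*t)} = 9/(s^2 + 81).
So (s^2 + 6*s + 5)Y = 9/(s^2 + 81) + (-2).
Solve for Y(s) and write it as one ratio of polynomials.

Y(s) = (-2*s^2 - 153)/(s^4 + 6*s^3 + 86*s^2 + 486*s + 405)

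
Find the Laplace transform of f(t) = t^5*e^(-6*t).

120/(s + 6)^6

L{t^5} = 5!/s^6 = 120/s^6.
By the first shifting theorem, multiplying by e^(-6t) replaces s with s + 6.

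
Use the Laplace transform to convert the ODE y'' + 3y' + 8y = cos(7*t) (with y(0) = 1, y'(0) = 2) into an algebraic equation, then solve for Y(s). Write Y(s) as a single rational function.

Transform both sides with L{·}.
Using L{y''} = s^2 Y - s·y(0) - y'(0) and L{y'} = sY - y(0), with y(0) = 1, y'(0) = 2, the left side becomes (s^2 + 3*s + 8)Y - (s + 5).
The right side is L{cos(7*t)} = s/(s^2 + 49).
So (s^2 + 3*s + 8)Y = s/(s^2 + 49) + (s + 5).
Isolate Y and clear denominators.

Y(s) = (s^3 + 5*s^2 + 50*s + 245)/(s^4 + 3*s^3 + 57*s^2 + 147*s + 392)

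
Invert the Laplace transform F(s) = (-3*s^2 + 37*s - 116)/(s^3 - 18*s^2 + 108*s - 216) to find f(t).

Factor the denominator: s^3 - 18*s^2 + 108*s - 216 = (s - 6)^3.
Partial fraction decomposition gives [-3/(s - 6)] + [(s - 6)^(-2)] + [-2/(s - 6)^3].
Invert each term: -3/(s - 6) ↔ -3e^(6t); 1/(s - 6)^2 ↔ t·e^(6t); -2/(s - 6)^3 ↔ (-1)t^2·e^(6t).

f(t) = -t^2*exp(6*t) + t*exp(6*t) - 3*exp(6*t)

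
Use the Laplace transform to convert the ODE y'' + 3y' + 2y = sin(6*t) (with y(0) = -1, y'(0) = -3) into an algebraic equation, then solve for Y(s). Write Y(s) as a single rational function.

Y(s) = (-s^3 - 6*s^2 - 36*s - 210)/(s^4 + 3*s^3 + 38*s^2 + 108*s + 72)

Apply the Laplace transform to the equation.
The derivative rules (L{y''} = s^2 Y - s·y(0) - y'(0) and L{y'} = sY - y(0), with y(0) = -1, y'(0) = -3) turn the left side into (s^2 + 3*s + 2)Y - (-s - 6).
The right side is L{sin(6*t)} = 6/(s^2 + 36).
So (s^2 + 3*s + 2)Y = 6/(s^2 + 36) + (-s - 6).
Divide through and combine into a single rational function.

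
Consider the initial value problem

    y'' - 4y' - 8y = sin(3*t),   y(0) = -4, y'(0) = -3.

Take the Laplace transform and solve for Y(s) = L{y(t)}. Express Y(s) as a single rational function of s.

Apply the Laplace transform to the equation.
The derivative rules (L{y''} = s^2 Y - s·y(0) - y'(0) and L{y'} = sY - y(0), with y(0) = -4, y'(0) = -3) turn the left side into (s^2 - 4*s - 8)Y - (-4*s + 13).
The right side is L{sin(3*t)} = 3/(s^2 + 9).
So (s^2 - 4*s - 8)Y = 3/(s^2 + 9) + (-4*s + 13).
Isolate Y and clear denominators.

Y(s) = (-4*s^3 + 13*s^2 - 36*s + 120)/(s^4 - 4*s^3 + s^2 - 36*s - 72)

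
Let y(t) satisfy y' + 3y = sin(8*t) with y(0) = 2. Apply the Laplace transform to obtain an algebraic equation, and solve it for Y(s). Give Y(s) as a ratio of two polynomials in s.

Apply the Laplace transform to the equation.
Using L{y'} = sY - y(0) = sY - 2, the left side becomes (s + 3)Y - (2).
The right side is L{sin(8*t)} = 8/(s^2 + 64).
So (s + 3)Y = 8/(s^2 + 64) + (2).
Isolate Y and clear denominators.

Y(s) = (2*s^2 + 136)/(s^3 + 3*s^2 + 64*s + 192)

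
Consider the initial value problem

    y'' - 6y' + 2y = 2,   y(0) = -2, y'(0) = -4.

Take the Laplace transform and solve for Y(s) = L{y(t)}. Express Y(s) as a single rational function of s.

Transform both sides with L{·}.
Using L{y''} = s^2 Y - s·y(0) - y'(0) and L{y'} = sY - y(0), with y(0) = -2, y'(0) = -4, the left side becomes (s^2 - 6*s + 2)Y - (-2*s + 8).
The right side is L{2} = 2/s.
So (s^2 - 6*s + 2)Y = 2/s + (-2*s + 8).
Divide through and combine into a single rational function.

Y(s) = (-2*s^2 + 8*s + 2)/(s^3 - 6*s^2 + 2*s)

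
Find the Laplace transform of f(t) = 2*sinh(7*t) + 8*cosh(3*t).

8*s/(s^2 - 9) + 14/(s^2 - 49)

Apply the Laplace transform termwise.
(2)·[L{sinh(7t)} = 7/(s^2 - 49)]; (8)·[L{cosh(3t)} = s/(s^2 - 9)].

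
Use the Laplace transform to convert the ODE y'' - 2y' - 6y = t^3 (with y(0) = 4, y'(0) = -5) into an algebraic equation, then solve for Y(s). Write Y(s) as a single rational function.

Y(s) = (4*s^5 - 13*s^4 + 6)/(s^6 - 2*s^5 - 6*s^4)

Apply the Laplace transform to the equation.
The derivative rules (L{y''} = s^2 Y - s·y(0) - y'(0) and L{y'} = sY - y(0), with y(0) = 4, y'(0) = -5) turn the left side into (s^2 - 2*s - 6)Y - (4*s - 13).
The right side is L{t^3} = 6/s^4.
So (s^2 - 2*s - 6)Y = 6/s^4 + (4*s - 13).
Solve for Y(s) and write it as one ratio of polynomials.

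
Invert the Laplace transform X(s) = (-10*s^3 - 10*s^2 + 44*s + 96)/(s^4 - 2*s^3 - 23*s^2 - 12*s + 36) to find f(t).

f(t) = -6*exp(6*t) - 2*exp(t) + 2*exp(-2*t) - 4*exp(-3*t)

Factor the denominator: s^4 - 2*s^3 - 23*s^2 - 12*s + 36 = (s - 6)*(s - 1)*(s + 2)*(s + 3).
Partial fraction decomposition gives [2/(s + 2)] + [-2/(s - 1)] + [-4/(s + 3)] + [-6/(s - 6)].
Invert each term: 2/(s + 2) ↔ 2e^(-2t); -2/(s - 1) ↔ -2e^(t); -4/(s + 3) ↔ -4e^(-3t); -6/(s - 6) ↔ -6e^(6t).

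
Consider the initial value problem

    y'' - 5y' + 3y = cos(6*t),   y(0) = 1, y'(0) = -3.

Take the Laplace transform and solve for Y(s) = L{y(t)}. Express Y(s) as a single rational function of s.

Y(s) = (s^3 - 8*s^2 + 37*s - 288)/(s^4 - 5*s^3 + 39*s^2 - 180*s + 108)

Apply the Laplace transform to the equation.
With L{y''} = s^2 Y - s·y(0) - y'(0) and L{y'} = sY - y(0), with y(0) = 1, y'(0) = -3: the LHS transforms to (s^2 - 5*s + 3)Y - (s - 8).
The right side is L{cos(6*t)} = s/(s^2 + 36).
So (s^2 - 5*s + 3)Y = s/(s^2 + 36) + (s - 8).
Solve for Y(s) and write it as one ratio of polynomials.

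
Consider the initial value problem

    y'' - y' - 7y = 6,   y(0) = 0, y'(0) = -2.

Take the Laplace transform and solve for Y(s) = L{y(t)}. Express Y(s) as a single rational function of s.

Y(s) = (-2*s + 6)/(s^3 - s^2 - 7*s)

Laplace-transform each side.
With L{y''} = s^2 Y - s·y(0) - y'(0) and L{y'} = sY - y(0), with y(0) = 0, y'(0) = -2: the LHS transforms to (s^2 - s - 7)Y - (-2).
The right side is L{6} = 6/s.
So (s^2 - s - 7)Y = 6/s + (-2).
Isolate Y and clear denominators.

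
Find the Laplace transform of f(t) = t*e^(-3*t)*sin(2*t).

4*(s + 3)/(s^2 + 6*s + 13)^2

L{sin(2t)} = 2/(s^2 + 4).
Multiplying by e^(-3t) shifts s → s + 3, so L{e^(-3*t)*sin(2*t)} = 2/((s + 3)^2 + 4).
Then apply L{t·g(t)} = -d/ds[G(s)] with G(s) = 2/((s + 3)^2 + 4):
differentiating 1 time and applying the sign gives 4*(s + 3)/(s^2 + 6*s + 13)^2.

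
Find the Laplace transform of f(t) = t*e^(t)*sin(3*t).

6*(s - 1)/(s^2 - 2*s + 10)^2

L{sin(3t)} = 3/(s^2 + 9).
Multiplying by e^(t) shifts s → s - 1, so L{e^(t)*sin(3*t)} = 3/((s - 1)^2 + 9).
Then apply L{t·g(t)} = -d/ds[G(s)] with G(s) = 3/((s - 1)^2 + 9):
differentiating 1 time and applying the sign gives 6*(s - 1)/(s^2 - 2*s + 10)^2.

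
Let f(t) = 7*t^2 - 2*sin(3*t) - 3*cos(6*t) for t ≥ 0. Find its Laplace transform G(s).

G(s) = -3*s/(s^2 + 36) - 6/(s^2 + 9) + 14/s^3

The transform is linear, so treat each term independently.
(-3)·[L{cos(6t)} = s/(s^2 + 36)]; (7)·[L{t^2} = 2!/s^3 = 2/s^3]; (-2)·[L{sin(3t)} = 3/(s^2 + 9)].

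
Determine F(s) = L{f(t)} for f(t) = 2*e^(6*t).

L{2} = 2/s.
By the first shifting theorem, multiplying by e^(6t) replaces s with s - 6.

F(s) = 2/(s - 6)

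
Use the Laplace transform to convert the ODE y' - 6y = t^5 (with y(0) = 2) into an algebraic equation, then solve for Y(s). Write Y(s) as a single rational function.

Y(s) = (2*s^6 + 120)/(s^7 - 6*s^6)

Laplace-transform each side.
With L{y'} = sY - y(0) = sY - 2: the LHS transforms to (s - 6)Y - (2).
The right side is L{t^5} = 120/s^6.
So (s - 6)Y = 120/s^6 + (2).
Isolate Y and clear denominators.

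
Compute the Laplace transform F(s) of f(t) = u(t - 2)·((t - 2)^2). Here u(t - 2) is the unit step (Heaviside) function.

F(s) = 2*exp(-2*s)/s^3

By the second shifting theorem, L{u(t - c)·g(t - c)} = e^(-cs)·G(s) with c = 2 and G(s) = L{g(t)}.
L{t^2} = 2!/s^3 = 2/s^3.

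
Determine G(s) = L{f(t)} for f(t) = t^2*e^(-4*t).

L{e^(-4t)} = 1/(s + 4).
Then apply L{t^2·g(t)} = (-1)^2 d^2/ds^2[H(s)] with H(s) = 1/(s + 4):
differentiating 2 times and applying the sign gives 2/(s + 4)^3.

G(s) = 2/(s + 4)^3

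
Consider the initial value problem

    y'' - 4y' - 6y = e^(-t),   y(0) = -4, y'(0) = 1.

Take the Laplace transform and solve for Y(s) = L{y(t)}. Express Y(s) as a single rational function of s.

Y(s) = (-4*s^2 + 13*s + 18)/(s^3 - 3*s^2 - 10*s - 6)

Transform both sides with L{·}.
With L{y''} = s^2 Y - s·y(0) - y'(0) and L{y'} = sY - y(0), with y(0) = -4, y'(0) = 1: the LHS transforms to (s^2 - 4*s - 6)Y - (-4*s + 17).
The right side is L{e^(-t)} = 1/(s + 1).
So (s^2 - 4*s - 6)Y = 1/(s + 1) + (-4*s + 17).
Isolate Y and clear denominators.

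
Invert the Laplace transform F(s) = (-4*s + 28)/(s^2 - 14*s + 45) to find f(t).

Rewrite the denominator: s^2 - 14*s + 45 = (s - 7)^2 - 4.
The form in (s - 7) signals a first-shifting-theorem factor e^(7t).
Since L{cosh(2t)} = s/(s^2 - 4), the inverse is exp(7*t)*cosh(2*t), scaled by -4.

f(t) = -4*exp(7*t)*cosh(2*t)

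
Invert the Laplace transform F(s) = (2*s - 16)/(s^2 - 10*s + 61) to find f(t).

Complete the square in the denominator: s^2 - 10*s + 61 = (s - 5)^2 + 6^2.
Split the numerator to match: 2*s - 16 = 2·(s - 5) - 1·6.
Invert each term: 2·(s - 5)/((s - 5)^2 + 36) ↔ 2e^(5t)cos(6t); -1·6/((s - 5)^2 + 36) ↔ -e^(5t)sin(6t).

f(t) = -exp(5*t)*sin(6*t) + 2*exp(5*t)*cos(6*t)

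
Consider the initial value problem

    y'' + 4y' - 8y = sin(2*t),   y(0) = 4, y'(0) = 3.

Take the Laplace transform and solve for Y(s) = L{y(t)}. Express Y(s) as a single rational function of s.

Laplace-transform each side.
The derivative rules (L{y''} = s^2 Y - s·y(0) - y'(0) and L{y'} = sY - y(0), with y(0) = 4, y'(0) = 3) turn the left side into (s^2 + 4*s - 8)Y - (4*s + 19).
The right side is L{sin(2*t)} = 2/(s^2 + 4).
So (s^2 + 4*s - 8)Y = 2/(s^2 + 4) + (4*s + 19).
Divide through and combine into a single rational function.

Y(s) = (4*s^3 + 19*s^2 + 16*s + 78)/(s^4 + 4*s^3 - 4*s^2 + 16*s - 32)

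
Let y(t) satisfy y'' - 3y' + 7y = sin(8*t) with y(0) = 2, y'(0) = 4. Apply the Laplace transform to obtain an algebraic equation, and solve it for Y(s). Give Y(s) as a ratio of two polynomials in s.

Y(s) = (2*s^3 - 2*s^2 + 128*s - 120)/(s^4 - 3*s^3 + 71*s^2 - 192*s + 448)

Apply the Laplace transform to the equation.
The derivative rules (L{y''} = s^2 Y - s·y(0) - y'(0) and L{y'} = sY - y(0), with y(0) = 2, y'(0) = 4) turn the left side into (s^2 - 3*s + 7)Y - (2*s - 2).
The right side is L{sin(8*t)} = 8/(s^2 + 64).
So (s^2 - 3*s + 7)Y = 8/(s^2 + 64) + (2*s - 2).
Divide through and combine into a single rational function.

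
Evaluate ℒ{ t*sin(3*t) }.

6*s/(s^2 + 9)^2

L{sin(3t)} = 3/(s^2 + 9).
Then apply L{t·g(t)} = -d/ds[G(s)] with G(s) = 3/(s^2 + 9):
differentiating 1 time and applying the sign gives 6*s/(s^2 + 9)^2.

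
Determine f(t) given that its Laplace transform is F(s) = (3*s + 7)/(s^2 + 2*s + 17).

Complete the square in the denominator: s^2 + 2*s + 17 = (s + 1)^2 + 4^2.
Split the numerator to match: 3*s + 7 = 3·(s + 1) + 1·4.
Invert each term: 3·(s + 1)/((s + 1)^2 + 16) ↔ 3e^(-t)cos(4t); 1·4/((s + 1)^2 + 16) ↔ e^(-t)sin(4t).

f(t) = exp(-t)*sin(4*t) + 3*exp(-t)*cos(4*t)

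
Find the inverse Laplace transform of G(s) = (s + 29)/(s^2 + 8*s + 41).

Complete the square in the denominator: s^2 + 8*s + 41 = (s + 4)^2 + 5^2.
Split the numerator to match: s + 29 = 1·(s + 4) + 5·5.
Invert each term: 1·(s + 4)/((s + 4)^2 + 25) ↔ e^(-4t)cos(5t); 5·5/((s + 4)^2 + 25) ↔ 5e^(-4t)sin(5t).

5*exp(-4*t)*sin(5*t) + exp(-4*t)*cos(5*t)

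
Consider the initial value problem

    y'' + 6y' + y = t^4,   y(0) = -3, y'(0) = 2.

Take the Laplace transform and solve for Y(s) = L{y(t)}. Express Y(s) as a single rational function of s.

Y(s) = (-3*s^6 - 16*s^5 + 24)/(s^7 + 6*s^6 + s^5)

Take the Laplace transform of both sides.
Using L{y''} = s^2 Y - s·y(0) - y'(0) and L{y'} = sY - y(0), with y(0) = -3, y'(0) = 2, the left side becomes (s^2 + 6*s + 1)Y - (-3*s - 16).
The right side is L{t^4} = 24/s^5.
So (s^2 + 6*s + 1)Y = 24/s^5 + (-3*s - 16).
Isolate Y and clear denominators.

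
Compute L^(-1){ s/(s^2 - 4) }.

Since L{cosh(2t)} = s/(s^2 - 4), the inverse is cosh(2*t).

cosh(2*t)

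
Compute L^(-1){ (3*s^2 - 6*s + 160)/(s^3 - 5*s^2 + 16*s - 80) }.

Factor the denominator: s^3 - 5*s^2 + 16*s - 80 = (s - 5)*(s^2 + 16).
Partial fraction decomposition gives [5/(s - 5)] + [-2*s/(s^2 + 16)] + [-16/(s^2 + 16)].
Invert each term: 5/(s - 5) ↔ 5e^(5t); -2·s/(s^2 + 16) ↔ -2cos(4t); -4·4/(s^2 + 16) ↔ -4sin(4t).

5*exp(5*t) - 4*sin(4*t) - 2*cos(4*t)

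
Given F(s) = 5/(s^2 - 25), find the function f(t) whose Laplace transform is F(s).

f(t) = sinh(5*t)

Since L{sinh(5t)} = 5/(s^2 - 25), the inverse is sinh(5*t).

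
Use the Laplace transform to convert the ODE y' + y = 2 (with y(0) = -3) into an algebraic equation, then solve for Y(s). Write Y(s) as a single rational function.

Y(s) = (-3*s + 2)/(s^2 + s)

Laplace-transform each side.
With L{y'} = sY - y(0) = sY - (-3): the LHS transforms to (s + 1)Y - (-3).
The right side is L{2} = 2/s.
So (s + 1)Y = 2/s + (-3).
Divide through and combine into a single rational function.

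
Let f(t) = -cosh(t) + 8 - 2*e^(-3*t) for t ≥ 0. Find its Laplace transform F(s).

F(s) = -s/(s^2 - 1) - 2/(s + 3) + 8/s

The transform is linear, so treat each term independently.
(-2)·[L{e^(-3t)} = 1/(s + 3)]; L{8} = 8/s; (-1)·[L{cosh(t)} = s/(s^2 - 1)].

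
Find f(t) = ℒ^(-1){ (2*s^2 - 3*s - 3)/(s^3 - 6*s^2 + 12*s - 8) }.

f(t) = -t^2*exp(2*t)/2 + 5*t*exp(2*t) + 2*exp(2*t)

Factor the denominator: s^3 - 6*s^2 + 12*s - 8 = (s - 2)^3.
Partial fraction decomposition gives [2/(s - 2)] + [5/(s - 2)^2] + [-1/(s - 2)^3].
Invert each term: 2/(s - 2) ↔ 2e^(2t); 5/(s - 2)^2 ↔ 5t·e^(2t); -1/(s - 2)^3 ↔ (-1/2)t^2·e^(2t).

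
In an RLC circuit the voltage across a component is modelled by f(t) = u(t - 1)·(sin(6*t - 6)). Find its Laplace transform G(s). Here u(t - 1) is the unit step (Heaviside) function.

G(s) = 6*exp(-s)/(s^2 + 36)

By the second shifting theorem, L{u(t - c)·g(t - c)} = e^(-cs)·H(s) with c = 1 and H(s) = L{g(t)}.
L{sin(6t)} = 6/(s^2 + 36).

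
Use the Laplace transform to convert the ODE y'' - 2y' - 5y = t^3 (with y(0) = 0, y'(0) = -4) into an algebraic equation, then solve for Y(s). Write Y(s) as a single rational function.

Y(s) = (-4*s^4 + 6)/(s^6 - 2*s^5 - 5*s^4)

Transform both sides with L{·}.
Using L{y''} = s^2 Y - s·y(0) - y'(0) and L{y'} = sY - y(0), with y(0) = 0, y'(0) = -4, the left side becomes (s^2 - 2*s - 5)Y - (-4).
The right side is L{t^3} = 6/s^4.
So (s^2 - 2*s - 5)Y = 6/s^4 + (-4).
Solve for Y(s) and write it as one ratio of polynomials.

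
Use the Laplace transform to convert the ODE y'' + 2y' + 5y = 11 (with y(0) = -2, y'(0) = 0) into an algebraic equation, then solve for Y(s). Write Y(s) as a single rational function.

Y(s) = (-2*s^2 - 4*s + 11)/(s^3 + 2*s^2 + 5*s)

Take the Laplace transform of both sides.
Using L{y''} = s^2 Y - s·y(0) - y'(0) and L{y'} = sY - y(0), with y(0) = -2, y'(0) = 0, the left side becomes (s^2 + 2*s + 5)Y - (-2*s - 4).
The right side is L{11} = 11/s.
So (s^2 + 2*s + 5)Y = 11/s + (-2*s - 4).
Solve for Y(s) and write it as one ratio of polynomials.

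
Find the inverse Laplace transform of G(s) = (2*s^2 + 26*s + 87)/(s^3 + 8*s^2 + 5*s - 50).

-t*exp(-5*t) + 3*exp(2*t) - exp(-5*t)

Factor the denominator: s^3 + 8*s^2 + 5*s - 50 = (s - 2)*(s + 5)^2.
Partial fraction decomposition gives [-1/(s + 5)] + [-1/(s + 5)^2] + [3/(s - 2)].
Invert each term: -1/(s + 5) ↔ -e^(-5t); -1/(s + 5)^2 ↔ -t·e^(-5t); 3/(s - 2) ↔ 3e^(2t).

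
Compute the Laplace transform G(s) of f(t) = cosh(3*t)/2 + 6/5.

The transform is linear, so treat each term independently.
(1/2)·[L{cosh(3t)} = s/(s^2 - 9)]; L{6/5} = (6/5)/s.

G(s) = s/(2*(s^2 - 9)) + 6/(5*s)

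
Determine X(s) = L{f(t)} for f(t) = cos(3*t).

L{cos(3t)} = s/(s^2 + 9).

X(s) = s/(s^2 + 9)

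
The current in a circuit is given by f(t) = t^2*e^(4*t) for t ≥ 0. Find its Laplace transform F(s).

L{t^2} = 2!/s^3 = 2/s^3.
By the first shifting theorem, multiplying by e^(4t) replaces s with s - 4.

F(s) = 2/(s - 4)^3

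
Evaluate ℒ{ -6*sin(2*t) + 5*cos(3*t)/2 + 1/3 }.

5*s/(2*(s^2 + 9)) - 12/(s^2 + 4) + 1/(3*s)

Apply the Laplace transform termwise.
(5/2)·[L{cos(3t)} = s/(s^2 + 9)]; L{1/3} = (1/3)/s; (-6)·[L{sin(2t)} = 2/(s^2 + 4)].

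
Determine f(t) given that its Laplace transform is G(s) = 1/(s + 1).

Since L{e^(-t)} = 1/(s + 1), the inverse is e^(-t).

f(t) = exp(-t)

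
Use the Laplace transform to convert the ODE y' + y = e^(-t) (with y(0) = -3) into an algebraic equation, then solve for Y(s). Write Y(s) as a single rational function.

Y(s) = (-3*s - 2)/(s^2 + 2*s + 1)

Take the Laplace transform of both sides.
Using L{y'} = sY - y(0) = sY - (-3), the left side becomes (s + 1)Y - (-3).
The right side is L{e^(-t)} = 1/(s + 1).
So (s + 1)Y = 1/(s + 1) + (-3).
Isolate Y and clear denominators.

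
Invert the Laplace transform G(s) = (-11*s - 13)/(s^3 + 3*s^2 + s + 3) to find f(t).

Factor the denominator: s^3 + 3*s^2 + s + 3 = (s + 3)*(s^2 + 1).
Partial fraction decomposition gives [2/(s + 3)] + [-2*s/(s^2 + 1)] + [-5/(s^2 + 1)].
Invert each term: 2/(s + 3) ↔ 2e^(-3t); -2·s/(s^2 + 1) ↔ -2cos(t); -5·1/(s^2 + 1) ↔ -5sin(t).

f(t) = -5*sin(t) - 2*cos(t) + 2*exp(-3*t)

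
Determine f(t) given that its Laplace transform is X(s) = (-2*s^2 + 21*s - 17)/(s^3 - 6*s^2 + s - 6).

f(t) = exp(6*t) + 3*sin(t) - 3*cos(t)

Factor the denominator: s^3 - 6*s^2 + s - 6 = (s - 6)*(s^2 + 1).
Partial fraction decomposition gives [1/(s - 6)] + [-3*s/(s^2 + 1)] + [3/(s^2 + 1)].
Invert each term: 1/(s - 6) ↔ e^(6t); -3·s/(s^2 + 1) ↔ -3cos(t); 3·1/(s^2 + 1) ↔ 3sin(t).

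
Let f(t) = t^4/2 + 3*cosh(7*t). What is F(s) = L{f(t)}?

F(s) = 3*s/(s^2 - 49) + 12/s^5

By linearity of the Laplace transform, transform each term separately.
(3)·[L{cosh(7t)} = s/(s^2 - 49)]; (1/2)·[L{t^4} = 4!/s^5 = 24/s^5].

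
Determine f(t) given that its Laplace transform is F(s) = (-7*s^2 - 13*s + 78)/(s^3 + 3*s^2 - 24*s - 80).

f(t) = -2*t*exp(-4*t) - 2*exp(5*t) - 5*exp(-4*t)

Factor the denominator: s^3 + 3*s^2 - 24*s - 80 = (s - 5)*(s + 4)^2.
Partial fraction decomposition gives [-5/(s + 4)] + [-2/(s + 4)^2] + [-2/(s - 5)].
Invert each term: -5/(s + 4) ↔ -5e^(-4t); -2/(s + 4)^2 ↔ -2t·e^(-4t); -2/(s - 5) ↔ -2e^(5t).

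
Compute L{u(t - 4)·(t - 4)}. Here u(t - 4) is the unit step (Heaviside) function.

By the second shifting theorem, L{u(t - c)·g(t - c)} = e^(-cs)·H(s) with c = 4 and H(s) = L{g(t)}.
L{t} = 1!/s^2 = 1/s^2.

exp(-4*s)/s^2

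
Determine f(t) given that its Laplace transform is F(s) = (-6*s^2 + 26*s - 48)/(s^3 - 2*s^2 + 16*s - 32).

Factor the denominator: s^3 - 2*s^2 + 16*s - 32 = (s - 2)*(s^2 + 16).
Partial fraction decomposition gives [-1/(s - 2)] + [-5*s/(s^2 + 16)] + [16/(s^2 + 16)].
Invert each term: -1/(s - 2) ↔ -e^(2t); -5·s/(s^2 + 16) ↔ -5cos(4t); 4·4/(s^2 + 16) ↔ 4sin(4t).

f(t) = -exp(2*t) + 4*sin(4*t) - 5*cos(4*t)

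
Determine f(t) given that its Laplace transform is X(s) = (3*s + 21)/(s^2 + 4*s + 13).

Complete the square in the denominator: s^2 + 4*s + 13 = (s + 2)^2 + 3^2.
Split the numerator to match: 3*s + 21 = 3·(s + 2) + 5·3.
Invert each term: 3·(s + 2)/((s + 2)^2 + 9) ↔ 3e^(-2t)cos(3t); 5·3/((s + 2)^2 + 9) ↔ 5e^(-2t)sin(3t).

f(t) = 5*exp(-2*t)*sin(3*t) + 3*exp(-2*t)*cos(3*t)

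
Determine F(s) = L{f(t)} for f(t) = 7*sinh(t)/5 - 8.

F(s) = 7/(5*(s^2 - 1)) - 8/s

By linearity of the Laplace transform, transform each term separately.
L{-8} = -8/s; (7/5)·[L{sinh(t)} = 1/(s^2 - 1)].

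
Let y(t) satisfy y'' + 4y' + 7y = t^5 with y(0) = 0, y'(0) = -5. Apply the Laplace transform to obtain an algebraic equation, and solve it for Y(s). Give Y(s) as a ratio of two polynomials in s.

Y(s) = (-5*s^6 + 120)/(s^8 + 4*s^7 + 7*s^6)

Apply the Laplace transform to the equation.
Using L{y''} = s^2 Y - s·y(0) - y'(0) and L{y'} = sY - y(0), with y(0) = 0, y'(0) = -5, the left side becomes (s^2 + 4*s + 7)Y - (-5).
The right side is L{t^5} = 120/s^6.
So (s^2 + 4*s + 7)Y = 120/s^6 + (-5).
Divide through and combine into a single rational function.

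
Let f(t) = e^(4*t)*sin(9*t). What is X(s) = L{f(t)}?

L{sin(9t)} = 9/(s^2 + 81).
By the first shifting theorem, multiplying by e^(4t) replaces s with s - 4.

X(s) = 9/((s - 4)^2 + 81)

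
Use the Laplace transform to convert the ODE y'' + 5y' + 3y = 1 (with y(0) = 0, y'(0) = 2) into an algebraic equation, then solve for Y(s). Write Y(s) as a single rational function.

Laplace-transform each side.
The derivative rules (L{y''} = s^2 Y - s·y(0) - y'(0) and L{y'} = sY - y(0), with y(0) = 0, y'(0) = 2) turn the left side into (s^2 + 5*s + 3)Y - (2).
The right side is L{1} = 1/s.
So (s^2 + 5*s + 3)Y = 1/s + (2).
Isolate Y and clear denominators.

Y(s) = (2*s + 1)/(s^3 + 5*s^2 + 3*s)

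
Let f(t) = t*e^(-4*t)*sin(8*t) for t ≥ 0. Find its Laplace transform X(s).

X(s) = 16*(s + 4)/(s^2 + 8*s + 80)^2

L{sin(8t)} = 8/(s^2 + 64).
Multiplying by e^(-4t) shifts s → s + 4, so L{e^(-4*t)*sin(8*t)} = 8/((s + 4)^2 + 64).
Then apply L{t·g(t)} = -d/ds[G(s)] with G(s) = 8/((s + 4)^2 + 64):
differentiating 1 time and applying the sign gives 16*(s + 4)/(s^2 + 8*s + 80)^2.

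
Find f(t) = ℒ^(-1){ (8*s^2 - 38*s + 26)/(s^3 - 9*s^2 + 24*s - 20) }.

f(t) = 6*t*exp(2*t) + 4*exp(5*t) + 4*exp(2*t)

Factor the denominator: s^3 - 9*s^2 + 24*s - 20 = (s - 5)*(s - 2)^2.
Partial fraction decomposition gives [4/(s - 2)] + [6/(s - 2)^2] + [4/(s - 5)].
Invert each term: 4/(s - 2) ↔ 4e^(2t); 6/(s - 2)^2 ↔ 6t·e^(2t); 4/(s - 5) ↔ 4e^(5t).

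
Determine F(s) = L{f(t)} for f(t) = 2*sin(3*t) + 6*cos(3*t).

The transform is linear, so treat each term independently.
(6)·[L{cos(3t)} = s/(s^2 + 9)]; (2)·[L{sin(3t)} = 3/(s^2 + 9)].

F(s) = 6*s/(s^2 + 9) + 6/(s^2 + 9)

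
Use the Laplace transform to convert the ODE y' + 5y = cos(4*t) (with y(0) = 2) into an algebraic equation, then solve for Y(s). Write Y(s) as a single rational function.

Laplace-transform each side.
Using L{y'} = sY - y(0) = sY - 2, the left side becomes (s + 5)Y - (2).
The right side is L{cos(4*t)} = s/(s^2 + 16).
So (s + 5)Y = s/(s^2 + 16) + (2).
Solve for Y(s) and write it as one ratio of polynomials.

Y(s) = (2*s^2 + s + 32)/(s^3 + 5*s^2 + 16*s + 80)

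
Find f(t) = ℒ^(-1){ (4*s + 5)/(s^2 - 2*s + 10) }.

f(t) = 3*exp(t)*sin(3*t) + 4*exp(t)*cos(3*t)

Complete the square in the denominator: s^2 - 2*s + 10 = (s - 1)^2 + 3^2.
Split the numerator to match: 4*s + 5 = 4·(s - 1) + 3·3.
Invert each term: 4·(s - 1)/((s - 1)^2 + 9) ↔ 4e^(t)cos(3t); 3·3/((s - 1)^2 + 9) ↔ 3e^(t)sin(3t).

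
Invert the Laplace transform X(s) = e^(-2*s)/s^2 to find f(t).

f(t) = Heaviside(t - 2)*(t - 2)

The factor e^(-2s) signals a time shift by c = 2 (second shifting theorem).
L{t} = 1!/s^2 = 1/s^2, so L^-1{s^(-2)} = t.
Hence the inverse is u(t - 2) times that function evaluated at t - 2.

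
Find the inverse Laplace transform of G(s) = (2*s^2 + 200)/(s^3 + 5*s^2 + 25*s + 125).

3*sin(5*t) - 3*cos(5*t) + 5*exp(-5*t)

Factor the denominator: s^3 + 5*s^2 + 25*s + 125 = (s + 5)*(s^2 + 25).
Partial fraction decomposition gives [5/(s + 5)] + [-3*s/(s^2 + 25)] + [15/(s^2 + 25)].
Invert each term: 5/(s + 5) ↔ 5e^(-5t); -3·s/(s^2 + 25) ↔ -3cos(5t); 3·5/(s^2 + 25) ↔ 3sin(5t).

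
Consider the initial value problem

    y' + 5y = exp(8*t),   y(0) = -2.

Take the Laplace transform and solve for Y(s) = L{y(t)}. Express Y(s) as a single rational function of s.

Transform both sides with L{·}.
The derivative rules (L{y'} = sY - y(0) = sY - (-2)) turn the left side into (s + 5)Y - (-2).
The right side is L{exp(8*t)} = 1/(s - 8).
So (s + 5)Y = 1/(s - 8) + (-2).
Isolate Y and clear denominators.

Y(s) = (-2*s + 17)/(s^2 - 3*s - 40)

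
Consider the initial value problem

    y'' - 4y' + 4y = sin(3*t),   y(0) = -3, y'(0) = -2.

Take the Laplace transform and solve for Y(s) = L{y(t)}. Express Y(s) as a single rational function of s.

Y(s) = (-3*s^3 + 10*s^2 - 27*s + 93)/(s^4 - 4*s^3 + 13*s^2 - 36*s + 36)

Transform both sides with L{·}.
Using L{y''} = s^2 Y - s·y(0) - y'(0) and L{y'} = sY - y(0), with y(0) = -3, y'(0) = -2, the left side becomes (s^2 - 4*s + 4)Y - (-3*s + 10).
The right side is L{sin(3*t)} = 3/(s^2 + 9).
So (s^2 - 4*s + 4)Y = 3/(s^2 + 9) + (-3*s + 10).
Solve for Y(s) and write it as one ratio of polynomials.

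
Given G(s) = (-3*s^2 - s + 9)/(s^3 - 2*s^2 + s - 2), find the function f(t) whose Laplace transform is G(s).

f(t) = -exp(2*t) - 5*sin(t) - 2*cos(t)

Factor the denominator: s^3 - 2*s^2 + s - 2 = (s - 2)*(s^2 + 1).
Partial fraction decomposition gives [-1/(s - 2)] + [-2*s/(s^2 + 1)] + [-5/(s^2 + 1)].
Invert each term: -1/(s - 2) ↔ -e^(2t); -2·s/(s^2 + 1) ↔ -2cos(t); -5·1/(s^2 + 1) ↔ -5sin(t).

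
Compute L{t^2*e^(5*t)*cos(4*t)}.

L{cos(4t)} = s/(s^2 + 16).
Multiplying by e^(5t) shifts s → s - 5, so L{e^(5*t)*cos(4*t)} = (s - 5)/((s - 5)^2 + 16).
Then apply L{t^2·g(t)} = (-1)^2 d^2/ds^2[G(s)] with G(s) = (s - 5)/((s - 5)^2 + 16):
differentiating 2 times and applying the sign gives 2*(s - 5)*(s^2 - 10*s - 23)/(s^2 - 10*s + 41)^3.

2*(s - 5)*(s^2 - 10*s - 23)/(s^2 - 10*s + 41)^3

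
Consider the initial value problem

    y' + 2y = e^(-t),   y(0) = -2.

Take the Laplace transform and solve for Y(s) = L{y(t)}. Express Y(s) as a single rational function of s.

Laplace-transform each side.
With L{y'} = sY - y(0) = sY - (-2): the LHS transforms to (s + 2)Y - (-2).
The right side is L{e^(-t)} = 1/(s + 1).
So (s + 2)Y = 1/(s + 1) + (-2).
Solve for Y(s) and write it as one ratio of polynomials.

Y(s) = (-2*s - 1)/(s^2 + 3*s + 2)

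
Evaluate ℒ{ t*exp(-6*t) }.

(s + 6)^(-2)

L{e^(-6t)} = 1/(s + 6).
Then apply L{t·g(t)} = -d/ds[G(s)] with G(s) = 1/(s + 6):
differentiating 1 time and applying the sign gives (s + 6)^(-2).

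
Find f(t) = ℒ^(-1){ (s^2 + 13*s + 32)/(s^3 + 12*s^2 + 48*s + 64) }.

f(t) = -2*t^2*exp(-4*t) + 5*t*exp(-4*t) + exp(-4*t)

Factor the denominator: s^3 + 12*s^2 + 48*s + 64 = (s + 4)^3.
Partial fraction decomposition gives [1/(s + 4)] + [5/(s + 4)^2] + [-4/(s + 4)^3].
Invert each term: 1/(s + 4) ↔ e^(-4t); 5/(s + 4)^2 ↔ 5t·e^(-4t); -4/(s + 4)^3 ↔ (-2)t^2·e^(-4t).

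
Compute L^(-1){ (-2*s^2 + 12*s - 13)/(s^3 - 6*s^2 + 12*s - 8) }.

Factor the denominator: s^3 - 6*s^2 + 12*s - 8 = (s - 2)^3.
Partial fraction decomposition gives [-2/(s - 2)] + [4/(s - 2)^2] + [3/(s - 2)^3].
Invert each term: -2/(s - 2) ↔ -2e^(2t); 4/(s - 2)^2 ↔ 4t·e^(2t); 3/(s - 2)^3 ↔ (3/2)t^2·e^(2t).

3*t^2*exp(2*t)/2 + 4*t*exp(2*t) - 2*exp(2*t)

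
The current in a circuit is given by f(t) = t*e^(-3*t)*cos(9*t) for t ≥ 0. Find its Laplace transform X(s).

X(s) = (s - 6)*(s + 12)/(s^2 + 6*s + 90)^2

L{cos(9t)} = s/(s^2 + 81).
Multiplying by e^(-3t) shifts s → s + 3, so L{e^(-3*t)*cos(9*t)} = (s + 3)/((s + 3)^2 + 81).
Then apply L{t·g(t)} = -d/ds[G(s)] with G(s) = (s + 3)/((s + 3)^2 + 81):
differentiating 1 time and applying the sign gives (s - 6)*(s + 12)/(s^2 + 6*s + 90)^2.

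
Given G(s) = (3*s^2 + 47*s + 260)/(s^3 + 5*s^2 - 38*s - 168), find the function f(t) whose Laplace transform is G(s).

f(t) = 5*exp(6*t) - 4*exp(-4*t) + 2*exp(-7*t)

Factor the denominator: s^3 + 5*s^2 - 38*s - 168 = (s - 6)*(s + 4)*(s + 7).
Partial fraction decomposition gives [-4/(s + 4)] + [2/(s + 7)] + [5/(s - 6)].
Invert each term: -4/(s + 4) ↔ -4e^(-4t); 2/(s + 7) ↔ 2e^(-7t); 5/(s - 6) ↔ 5e^(6t).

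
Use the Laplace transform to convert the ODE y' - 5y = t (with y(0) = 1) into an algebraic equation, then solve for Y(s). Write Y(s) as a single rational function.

Y(s) = (s^2 + 1)/(s^3 - 5*s^2)

Transform both sides with L{·}.
The derivative rules (L{y'} = sY - y(0) = sY - 1) turn the left side into (s - 5)Y - (1).
The right side is L{t} = s^(-2).
So (s - 5)Y = s^(-2) + (1).
Solve for Y(s) and write it as one ratio of polynomials.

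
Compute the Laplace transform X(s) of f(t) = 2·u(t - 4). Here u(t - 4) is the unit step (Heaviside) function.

By the second shifting theorem, L{u(t - c)·g(t - c)} = e^(-cs)·G(s) with c = 4 and G(s) = L{g(t)}.
L{2} = 2/s.

X(s) = 2*exp(-4*s)/s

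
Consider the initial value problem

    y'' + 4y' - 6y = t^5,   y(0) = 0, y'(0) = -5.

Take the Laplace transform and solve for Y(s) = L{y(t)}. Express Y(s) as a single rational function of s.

Y(s) = (-5*s^6 + 120)/(s^8 + 4*s^7 - 6*s^6)

Take the Laplace transform of both sides.
The derivative rules (L{y''} = s^2 Y - s·y(0) - y'(0) and L{y'} = sY - y(0), with y(0) = 0, y'(0) = -5) turn the left side into (s^2 + 4*s - 6)Y - (-5).
The right side is L{t^5} = 120/s^6.
So (s^2 + 4*s - 6)Y = 120/s^6 + (-5).
Isolate Y and clear denominators.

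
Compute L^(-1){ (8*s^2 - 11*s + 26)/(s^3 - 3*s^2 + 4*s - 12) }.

Factor the denominator: s^3 - 3*s^2 + 4*s - 12 = (s - 3)*(s^2 + 4).
Partial fraction decomposition gives [5/(s - 3)] + [3*s/(s^2 + 4)] + [-2/(s^2 + 4)].
Invert each term: 5/(s - 3) ↔ 5e^(3t); 3·s/(s^2 + 4) ↔ 3cos(2t); -1·2/(s^2 + 4) ↔ -sin(2t).

5*exp(3*t) - sin(2*t) + 3*cos(2*t)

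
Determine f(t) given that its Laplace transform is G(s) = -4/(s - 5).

Since L{e^(5t)} = 1/(s - 5), the inverse is e^(5*t), scaled by -4.

f(t) = -4*exp(5*t)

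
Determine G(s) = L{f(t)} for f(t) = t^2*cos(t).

L{cos(t)} = s/(s^2 + 1).
Then apply L{t^2·g(t)} = (-1)^2 d^2/ds^2[H(s)] with H(s) = s/(s^2 + 1):
differentiating 2 times and applying the sign gives 2*s*(s^2 - 3)/(s^2 + 1)^3.

G(s) = 2*s*(s^2 - 3)/(s^2 + 1)^3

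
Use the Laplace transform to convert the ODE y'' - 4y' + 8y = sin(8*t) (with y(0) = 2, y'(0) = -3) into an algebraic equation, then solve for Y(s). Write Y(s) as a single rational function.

Y(s) = (2*s^3 - 11*s^2 + 128*s - 696)/(s^4 - 4*s^3 + 72*s^2 - 256*s + 512)

Take the Laplace transform of both sides.
With L{y''} = s^2 Y - s·y(0) - y'(0) and L{y'} = sY - y(0), with y(0) = 2, y'(0) = -3: the LHS transforms to (s^2 - 4*s + 8)Y - (2*s - 11).
The right side is L{sin(8*t)} = 8/(s^2 + 64).
So (s^2 - 4*s + 8)Y = 8/(s^2 + 64) + (2*s - 11).
Solve for Y(s) and write it as one ratio of polynomials.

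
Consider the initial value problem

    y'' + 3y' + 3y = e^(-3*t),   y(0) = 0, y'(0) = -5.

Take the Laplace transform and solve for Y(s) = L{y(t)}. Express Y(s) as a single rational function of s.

Y(s) = (-5*s - 14)/(s^3 + 6*s^2 + 12*s + 9)

Take the Laplace transform of both sides.
The derivative rules (L{y''} = s^2 Y - s·y(0) - y'(0) and L{y'} = sY - y(0), with y(0) = 0, y'(0) = -5) turn the left side into (s^2 + 3*s + 3)Y - (-5).
The right side is L{e^(-3*t)} = 1/(s + 3).
So (s^2 + 3*s + 3)Y = 1/(s + 3) + (-5).
Isolate Y and clear denominators.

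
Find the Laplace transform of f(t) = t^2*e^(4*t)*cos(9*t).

L{cos(9t)} = s/(s^2 + 81).
Multiplying by e^(4t) shifts s → s - 4, so L{e^(4*t)*cos(9*t)} = (s - 4)/((s - 4)^2 + 81).
Then apply L{t^2·g(t)} = (-1)^2 d^2/ds^2[G(s)] with G(s) = (s - 4)/((s - 4)^2 + 81):
differentiating 2 times and applying the sign gives 2*(s - 4)*(s^2 - 8*s - 227)/(s^2 - 8*s + 97)^3.

2*(s - 4)*(s^2 - 8*s - 227)/(s^2 - 8*s + 97)^3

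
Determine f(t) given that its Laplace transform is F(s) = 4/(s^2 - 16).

f(t) = sinh(4*t)

Since L{sinh(4t)} = 4/(s^2 - 16), the inverse is sinh(4*t).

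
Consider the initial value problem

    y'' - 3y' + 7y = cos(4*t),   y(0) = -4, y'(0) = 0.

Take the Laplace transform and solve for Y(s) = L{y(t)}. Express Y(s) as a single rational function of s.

Y(s) = (-4*s^3 + 12*s^2 - 63*s + 192)/(s^4 - 3*s^3 + 23*s^2 - 48*s + 112)

Laplace-transform each side.
With L{y''} = s^2 Y - s·y(0) - y'(0) and L{y'} = sY - y(0), with y(0) = -4, y'(0) = 0: the LHS transforms to (s^2 - 3*s + 7)Y - (-4*s + 12).
The right side is L{cos(4*t)} = s/(s^2 + 16).
So (s^2 - 3*s + 7)Y = s/(s^2 + 16) + (-4*s + 12).
Isolate Y and clear denominators.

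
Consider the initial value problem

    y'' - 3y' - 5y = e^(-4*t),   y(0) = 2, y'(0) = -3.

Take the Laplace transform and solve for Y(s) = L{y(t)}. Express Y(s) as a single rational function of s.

Y(s) = (2*s^2 - s - 35)/(s^3 + s^2 - 17*s - 20)

Transform both sides with L{·}.
Using L{y''} = s^2 Y - s·y(0) - y'(0) and L{y'} = sY - y(0), with y(0) = 2, y'(0) = -3, the left side becomes (s^2 - 3*s - 5)Y - (2*s - 9).
The right side is L{e^(-4*t)} = 1/(s + 4).
So (s^2 - 3*s - 5)Y = 1/(s + 4) + (2*s - 9).
Isolate Y and clear denominators.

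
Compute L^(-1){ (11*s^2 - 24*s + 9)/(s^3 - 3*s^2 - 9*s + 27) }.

6*t*exp(3*t) + 6*exp(3*t) + 5*exp(-3*t)

Factor the denominator: s^3 - 3*s^2 - 9*s + 27 = (s - 3)^2*(s + 3).
Partial fraction decomposition gives [6/(s - 3)] + [6/(s - 3)^2] + [5/(s + 3)].
Invert each term: 6/(s - 3) ↔ 6e^(3t); 6/(s - 3)^2 ↔ 6t·e^(3t); 5/(s + 3) ↔ 5e^(-3t).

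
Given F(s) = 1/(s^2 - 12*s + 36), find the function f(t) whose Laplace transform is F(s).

Rewrite the denominator: s^2 - 12*s + 36 = (s - 6)^2.
The form in (s - 6) signals a first-shifting-theorem factor e^(6t).
Since L{t} = 1!/s^2 = 1/s^2, the inverse is t*e^(6*t).

f(t) = t*exp(6*t)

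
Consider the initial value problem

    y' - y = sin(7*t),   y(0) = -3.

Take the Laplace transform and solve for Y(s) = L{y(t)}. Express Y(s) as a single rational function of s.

Y(s) = (-3*s^2 - 140)/(s^3 - s^2 + 49*s - 49)

Take the Laplace transform of both sides.
The derivative rules (L{y'} = sY - y(0) = sY - (-3)) turn the left side into (s - 1)Y - (-3).
The right side is L{sin(7*t)} = 7/(s^2 + 49).
So (s - 1)Y = 7/(s^2 + 49) + (-3).
Divide through and combine into a single rational function.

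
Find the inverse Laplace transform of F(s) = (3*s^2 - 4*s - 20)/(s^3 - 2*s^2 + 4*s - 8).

Factor the denominator: s^3 - 2*s^2 + 4*s - 8 = (s - 2)*(s^2 + 4).
Partial fraction decomposition gives [-2/(s - 2)] + [5*s/(s^2 + 4)] + [6/(s^2 + 4)].
Invert each term: -2/(s - 2) ↔ -2e^(2t); 5·s/(s^2 + 4) ↔ 5cos(2t); 3·2/(s^2 + 4) ↔ 3sin(2t).

-2*exp(2*t) + 3*sin(2*t) + 5*cos(2*t)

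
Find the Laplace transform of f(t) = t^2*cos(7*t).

2*s*(s^2 - 147)/(s^2 + 49)^3

L{cos(7t)} = s/(s^2 + 49).
Then apply L{t^2·g(t)} = (-1)^2 d^2/ds^2[H(s)] with H(s) = s/(s^2 + 49):
differentiating 2 times and applying the sign gives 2*s*(s^2 - 147)/(s^2 + 49)^3.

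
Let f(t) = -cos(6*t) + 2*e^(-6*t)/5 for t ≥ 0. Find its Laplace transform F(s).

F(s) = -s/(s^2 + 36) + 2/(5*(s + 6))

Apply the Laplace transform termwise.
(-1)·[L{cos(6t)} = s/(s^2 + 36)]; (2/5)·[L{e^(-6t)} = 1/(s + 6)].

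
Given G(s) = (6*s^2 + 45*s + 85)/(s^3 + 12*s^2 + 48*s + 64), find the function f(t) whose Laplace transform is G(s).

f(t) = t^2*exp(-4*t)/2 - 3*t*exp(-4*t) + 6*exp(-4*t)

Factor the denominator: s^3 + 12*s^2 + 48*s + 64 = (s + 4)^3.
Partial fraction decomposition gives [6/(s + 4)] + [-3/(s + 4)^2] + [(s + 4)^(-3)].
Invert each term: 6/(s + 4) ↔ 6e^(-4t); -3/(s + 4)^2 ↔ -3t·e^(-4t); 1/(s + 4)^3 ↔ (1/2)t^2·e^(-4t).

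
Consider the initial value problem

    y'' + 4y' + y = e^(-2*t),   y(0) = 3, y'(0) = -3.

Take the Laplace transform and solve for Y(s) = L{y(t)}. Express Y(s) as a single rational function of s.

Laplace-transform each side.
The derivative rules (L{y''} = s^2 Y - s·y(0) - y'(0) and L{y'} = sY - y(0), with y(0) = 3, y'(0) = -3) turn the left side into (s^2 + 4*s + 1)Y - (3*s + 9).
The right side is L{e^(-2*t)} = 1/(s + 2).
So (s^2 + 4*s + 1)Y = 1/(s + 2) + (3*s + 9).
Isolate Y and clear denominators.

Y(s) = (3*s^2 + 15*s + 19)/(s^3 + 6*s^2 + 9*s + 2)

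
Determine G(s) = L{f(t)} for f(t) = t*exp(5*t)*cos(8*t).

G(s) = (s - 13)*(s + 3)/(s^2 - 10*s + 89)^2

L{cos(8t)} = s/(s^2 + 64).
Multiplying by e^(5t) shifts s → s - 5, so L{exp(5*t)*cos(8*t)} = (s - 5)/((s - 5)^2 + 64).
Then apply L{t·g(t)} = -d/ds[H(s)] with H(s) = (s - 5)/((s - 5)^2 + 64):
differentiating 1 time and applying the sign gives (s - 13)*(s + 3)/(s^2 - 10*s + 89)^2.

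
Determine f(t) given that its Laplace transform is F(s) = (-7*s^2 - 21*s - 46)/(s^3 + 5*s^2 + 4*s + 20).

Factor the denominator: s^3 + 5*s^2 + 4*s + 20 = (s + 5)*(s^2 + 4).
Partial fraction decomposition gives [-4/(s + 5)] + [-3*s/(s^2 + 4)] + [-6/(s^2 + 4)].
Invert each term: -4/(s + 5) ↔ -4e^(-5t); -3·s/(s^2 + 4) ↔ -3cos(2t); -3·2/(s^2 + 4) ↔ -3sin(2t).

f(t) = -3*sin(2*t) - 3*cos(2*t) - 4*exp(-5*t)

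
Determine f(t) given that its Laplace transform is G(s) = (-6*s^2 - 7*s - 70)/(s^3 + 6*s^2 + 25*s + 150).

Factor the denominator: s^3 + 6*s^2 + 25*s + 150 = (s + 6)*(s^2 + 25).
Partial fraction decomposition gives [-4/(s + 6)] + [-2*s/(s^2 + 25)] + [5/(s^2 + 25)].
Invert each term: -4/(s + 6) ↔ -4e^(-6t); -2·s/(s^2 + 25) ↔ -2cos(5t); 1·5/(s^2 + 25) ↔ sin(5t).

f(t) = sin(5*t) - 2*cos(5*t) - 4*exp(-6*t)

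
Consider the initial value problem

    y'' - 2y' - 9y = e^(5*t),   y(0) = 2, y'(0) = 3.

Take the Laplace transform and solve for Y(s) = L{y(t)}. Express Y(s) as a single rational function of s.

Take the Laplace transform of both sides.
The derivative rules (L{y''} = s^2 Y - s·y(0) - y'(0) and L{y'} = sY - y(0), with y(0) = 2, y'(0) = 3) turn the left side into (s^2 - 2*s - 9)Y - (2*s - 1).
The right side is L{e^(5*t)} = 1/(s - 5).
So (s^2 - 2*s - 9)Y = 1/(s - 5) + (2*s - 1).
Divide through and combine into a single rational function.

Y(s) = (2*s^2 - 11*s + 6)/(s^3 - 7*s^2 + s + 45)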